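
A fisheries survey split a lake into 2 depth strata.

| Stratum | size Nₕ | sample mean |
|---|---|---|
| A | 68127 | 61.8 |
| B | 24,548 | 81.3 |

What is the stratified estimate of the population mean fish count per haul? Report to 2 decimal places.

66.97

N = 92675; weights Wₕ = Nₕ/N = (0.7351, 0.2649).
x̄_st = Σ Wₕ·x̄ₕ = 0.7351·61.8 + 0.2649·81.3 ≈ 66.9652...
→ 66.97.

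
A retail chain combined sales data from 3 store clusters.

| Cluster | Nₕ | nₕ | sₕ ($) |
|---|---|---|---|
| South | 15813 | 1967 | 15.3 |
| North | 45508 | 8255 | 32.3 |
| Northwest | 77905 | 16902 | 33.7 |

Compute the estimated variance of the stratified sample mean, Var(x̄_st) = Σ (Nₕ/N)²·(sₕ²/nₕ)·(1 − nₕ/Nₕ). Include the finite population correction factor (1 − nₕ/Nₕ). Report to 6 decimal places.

0.028872

N = 139226. Term for each stratum: Wₕ²sₕ²/nₕ·(1−nₕ/Nₕ).
Var(x̄_st) = 0.001344239 + 0.011053410 + 0.016473942 = 0.028871591 → 0.028872.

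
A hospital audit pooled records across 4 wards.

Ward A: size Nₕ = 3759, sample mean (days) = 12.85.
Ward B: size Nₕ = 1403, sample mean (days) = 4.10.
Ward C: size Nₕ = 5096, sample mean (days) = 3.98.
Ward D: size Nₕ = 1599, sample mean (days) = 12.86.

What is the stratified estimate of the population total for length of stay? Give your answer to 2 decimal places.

Estimate total by summing Nₕ·x̄ₕ over strata.
3759·12.85 + 1403·4.10 + 5096·3.98 + 1599·12.86 = 48303.15 + 5752.3 + 20282.08 + 20563.14 = 94900.67.

94900.67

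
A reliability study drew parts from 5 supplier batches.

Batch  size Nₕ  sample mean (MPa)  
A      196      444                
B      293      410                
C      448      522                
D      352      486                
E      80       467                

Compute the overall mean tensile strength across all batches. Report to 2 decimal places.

N = 1369; weights Wₕ = Nₕ/N = (0.1432, 0.2140, 0.3272, 0.2571, 0.0584).
x̄_st = Σ Wₕ·x̄ₕ = 0.1432·444 + 0.2140·410 + 0.3272·522 + 0.2571·486 + 0.0584·467 ≈ 474.3915...
→ 474.39.

474.39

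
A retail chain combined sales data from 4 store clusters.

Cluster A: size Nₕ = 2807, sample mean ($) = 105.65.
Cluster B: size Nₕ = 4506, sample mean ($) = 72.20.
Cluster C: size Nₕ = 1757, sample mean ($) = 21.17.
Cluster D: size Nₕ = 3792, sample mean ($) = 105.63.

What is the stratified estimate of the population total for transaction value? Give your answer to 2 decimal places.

1059637.40

A: 2807·105.65 = 296559.55
B: 4506·72.20 = 325333.2
C: 1757·21.17 = 37195.69
D: 3792·105.63 = 400548.96
τ̂ = Σ Nₕx̄ₕ = 1059637.40.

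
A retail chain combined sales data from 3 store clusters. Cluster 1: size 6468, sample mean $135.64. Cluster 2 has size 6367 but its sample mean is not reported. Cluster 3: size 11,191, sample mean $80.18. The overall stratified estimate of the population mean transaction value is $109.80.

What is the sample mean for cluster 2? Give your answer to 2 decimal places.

N = 6468 + 6367 + 11191 = 24026.
Overall total = μ·N = 109.80·24026 = 2638054.8.
Subtract the known strata: 6468·135.64 + 11191·80.18 = 1774613.9.
Remaining total for cluster 2: 2638054.8 − 1774613.9 = 863440.9.
Divide by its size: 863440.9 / 6367 = 135.6119... → 135.61.

135.61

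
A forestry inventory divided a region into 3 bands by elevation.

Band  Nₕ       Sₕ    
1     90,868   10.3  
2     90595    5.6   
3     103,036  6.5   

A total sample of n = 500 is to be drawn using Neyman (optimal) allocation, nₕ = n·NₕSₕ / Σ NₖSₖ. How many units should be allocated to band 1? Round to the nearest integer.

1: NₕSₕ = 90868·10.3 = 935940.4
2: NₕSₕ = 90595·5.6 = 507332
3: NₕSₕ = 103036·6.5 = 669734
Σ NₕSₕ = 2113006.4.
n_1 = 500·935940.4/2113006.4 = 221.471... → 221.

221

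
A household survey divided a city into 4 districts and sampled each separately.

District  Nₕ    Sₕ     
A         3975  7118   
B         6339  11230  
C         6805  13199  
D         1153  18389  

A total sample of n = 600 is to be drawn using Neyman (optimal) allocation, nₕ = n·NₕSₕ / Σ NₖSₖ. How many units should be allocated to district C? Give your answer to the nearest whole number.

256

Σ NₕSₕ = 3975·7118 + 6339·11230 + 6805·13199 + 1153·18389 = 210502732.
Share for C: 89819195/210502732 = 0.42669.
n_C = 600 × 0.42669 = 256.013... → 256.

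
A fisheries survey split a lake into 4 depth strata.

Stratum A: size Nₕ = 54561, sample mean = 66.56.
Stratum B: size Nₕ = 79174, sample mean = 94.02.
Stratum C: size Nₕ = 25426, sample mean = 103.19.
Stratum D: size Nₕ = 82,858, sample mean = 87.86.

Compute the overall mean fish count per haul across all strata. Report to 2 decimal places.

86.68

N = 242019; weights Wₕ = Nₕ/N = (0.2254, 0.3271, 0.1051, 0.3424).
x̄_st = Σ Wₕ·x̄ₕ = 0.2254·66.56 + 0.3271·94.02 + 0.1051·103.19 + 0.3424·87.86 ≈ 86.6838...
→ 86.68.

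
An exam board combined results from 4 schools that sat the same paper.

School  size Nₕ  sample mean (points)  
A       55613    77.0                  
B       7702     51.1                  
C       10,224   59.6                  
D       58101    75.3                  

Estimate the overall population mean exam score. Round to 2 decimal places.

73.38

x̄_st = (Σ Nₕx̄ₕ) / (Σ Nₕ) = (55613·77.0 + 7702·51.1 + 10224·59.6 + 58101·75.3) / 131640
= 9660128.9 / 131640 = 73.3829... → 73.38.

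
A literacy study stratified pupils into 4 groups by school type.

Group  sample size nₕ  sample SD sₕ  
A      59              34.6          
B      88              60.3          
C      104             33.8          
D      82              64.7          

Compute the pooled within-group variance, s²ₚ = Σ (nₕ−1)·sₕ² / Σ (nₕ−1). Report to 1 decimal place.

2560.9

Degrees of freedom: 58 + 87 + 103 + 81 = 329.
Σ(nₕ−1)sₕ² = 58·1197.16 + 87·3636.09 + 103·1142.44 + 81·4186.09 = 842519.72.
s²ₚ = 842519.72 / 329 = 2560.850... → 2560.9.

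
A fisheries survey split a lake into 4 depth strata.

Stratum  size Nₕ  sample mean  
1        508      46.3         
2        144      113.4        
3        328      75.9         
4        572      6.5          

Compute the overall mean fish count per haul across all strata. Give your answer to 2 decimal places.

x̄_st = (Σ Nₕx̄ₕ) / (Σ Nₕ) = (508·46.3 + 144·113.4 + 328·75.9 + 572·6.5) / 1552
= 68463.2 / 1552 = 44.1129... → 44.11.

44.11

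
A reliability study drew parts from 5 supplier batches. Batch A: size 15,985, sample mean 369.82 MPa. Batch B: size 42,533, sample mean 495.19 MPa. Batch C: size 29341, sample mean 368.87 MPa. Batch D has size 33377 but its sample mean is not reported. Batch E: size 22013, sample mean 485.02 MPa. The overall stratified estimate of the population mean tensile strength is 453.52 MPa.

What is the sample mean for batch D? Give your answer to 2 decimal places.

494.14

Σ Nₕx̄ₕ = N·μ, so 33377·x̄_D = 143249·453.52 − (15985·369.82 + 42533·495.19 + 29341·368.87 + 22013·485.02).
= 64966286.48 − 48473248.9 = 16493037.58.
x̄_D = 16493037.58 / 33377 = 494.1438... → 494.14.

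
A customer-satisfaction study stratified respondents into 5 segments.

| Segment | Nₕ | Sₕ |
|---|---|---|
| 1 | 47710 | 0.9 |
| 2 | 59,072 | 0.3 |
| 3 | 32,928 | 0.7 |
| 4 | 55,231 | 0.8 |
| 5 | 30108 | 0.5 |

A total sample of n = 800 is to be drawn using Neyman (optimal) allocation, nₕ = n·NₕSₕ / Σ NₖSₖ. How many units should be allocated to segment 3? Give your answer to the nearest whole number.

1: NₕSₕ = 47710·0.9 = 42939
2: NₕSₕ = 59072·0.3 = 17721.6
3: NₕSₕ = 32928·0.7 = 23049.6
4: NₕSₕ = 55231·0.8 = 44184.8
5: NₕSₕ = 30108·0.5 = 15054
Σ NₕSₕ = 142949.
n_3 = 800·23049.6/142949 = 128.995... → 129.

129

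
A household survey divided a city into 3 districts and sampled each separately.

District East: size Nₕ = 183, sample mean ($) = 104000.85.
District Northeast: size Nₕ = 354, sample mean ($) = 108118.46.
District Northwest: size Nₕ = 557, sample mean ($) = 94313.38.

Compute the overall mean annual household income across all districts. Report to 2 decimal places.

100400.95

x̄_st = (Σ Nₕx̄ₕ) / (Σ Nₕ) = (183·104000.85 + 354·108118.46 + 557·94313.38) / 1094
= 109838643.05 / 1094 = 100400.9534... → 100400.95.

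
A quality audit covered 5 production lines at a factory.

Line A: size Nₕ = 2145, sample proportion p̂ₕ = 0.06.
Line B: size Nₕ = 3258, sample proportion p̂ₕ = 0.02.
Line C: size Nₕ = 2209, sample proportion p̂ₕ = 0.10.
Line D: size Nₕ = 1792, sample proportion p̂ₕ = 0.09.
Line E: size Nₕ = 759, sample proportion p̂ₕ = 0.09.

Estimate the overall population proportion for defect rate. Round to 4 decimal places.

0.0634

N = 2145 + 3258 + 2209 + 1792 + 759 = 10163.
Overall proportion = Σ (Nₕ/N)·p̂ₕ.
Σ Nₕp̂ₕ = 128.7 + 65.16 + 220.9 + 161.28 + 68.31 = 644.35.
644.35 / 10163 = 0.063402... → 0.0634.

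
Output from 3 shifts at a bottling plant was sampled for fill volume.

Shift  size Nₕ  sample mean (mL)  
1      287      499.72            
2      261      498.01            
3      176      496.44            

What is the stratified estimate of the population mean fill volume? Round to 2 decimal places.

498.31

N = 724; weights Wₕ = Nₕ/N = (0.3964, 0.3605, 0.2431).
x̄_st = Σ Wₕ·x̄ₕ = 0.3964·499.72 + 0.3605·498.01 + 0.2431·496.44 ≈ 498.3062...
→ 498.31.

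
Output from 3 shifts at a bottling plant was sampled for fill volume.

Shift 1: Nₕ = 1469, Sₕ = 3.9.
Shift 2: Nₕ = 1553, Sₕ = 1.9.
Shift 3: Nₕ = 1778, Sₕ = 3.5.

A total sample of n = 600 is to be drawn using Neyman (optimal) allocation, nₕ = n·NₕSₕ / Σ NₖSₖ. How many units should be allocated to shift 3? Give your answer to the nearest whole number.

251

1: NₕSₕ = 1469·3.9 = 5729.1
2: NₕSₕ = 1553·1.9 = 2950.7
3: NₕSₕ = 1778·3.5 = 6223
Σ NₕSₕ = 14902.8.
n_3 = 600·6223/14902.8 = 250.544... → 251.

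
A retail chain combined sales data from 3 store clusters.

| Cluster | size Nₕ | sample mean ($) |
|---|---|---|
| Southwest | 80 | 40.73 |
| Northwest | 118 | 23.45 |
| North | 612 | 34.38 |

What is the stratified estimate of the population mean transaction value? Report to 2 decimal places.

33.41

N = 80 + 118 + 612 = 810.
Overall mean = Σ (Nₕ/N)·x̄ₕ — weight by population share, not a simple average.
Σ Nₕx̄ₕ = 80·40.73 + 118·23.45 + 612·34.38 = 3258.4 + 2767.1 + 21040.56 = 27066.06.
Divide by N: 27066.06 / 810 = 33.4149... → 33.41.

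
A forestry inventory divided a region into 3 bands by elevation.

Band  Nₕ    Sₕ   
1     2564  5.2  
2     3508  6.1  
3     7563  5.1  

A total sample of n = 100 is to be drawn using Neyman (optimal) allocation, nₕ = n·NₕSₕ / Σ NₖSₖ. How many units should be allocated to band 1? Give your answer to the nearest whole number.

1: NₕSₕ = 2564·5.2 = 13332.8
2: NₕSₕ = 3508·6.1 = 21398.8
3: NₕSₕ = 7563·5.1 = 38571.3
Σ NₕSₕ = 73302.9.
n_1 = 100·13332.8/73302.9 = 18.189... → 18.

18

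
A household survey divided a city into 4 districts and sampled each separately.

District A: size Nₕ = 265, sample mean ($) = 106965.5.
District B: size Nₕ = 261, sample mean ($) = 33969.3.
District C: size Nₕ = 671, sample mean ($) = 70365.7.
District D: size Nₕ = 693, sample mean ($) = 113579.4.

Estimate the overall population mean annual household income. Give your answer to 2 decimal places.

86316.27

N = 1890; weights Wₕ = Nₕ/N = (0.1402, 0.1381, 0.3550, 0.3667).
x̄_st = Σ Wₕ·x̄ₕ = 0.1402·106965.5 + 0.1381·33969.3 + 0.3550·70365.7 + 0.3667·113579.4 ≈ 86316.2718...
→ 86316.27.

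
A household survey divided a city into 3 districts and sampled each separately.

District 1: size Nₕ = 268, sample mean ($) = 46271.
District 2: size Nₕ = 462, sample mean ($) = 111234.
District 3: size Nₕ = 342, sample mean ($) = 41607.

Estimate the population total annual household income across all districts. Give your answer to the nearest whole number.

1: 268·46271 = 12400628
2: 462·111234 = 51390108
3: 342·41607 = 14229594
τ̂ = Σ Nₕx̄ₕ = 78020330.

78020330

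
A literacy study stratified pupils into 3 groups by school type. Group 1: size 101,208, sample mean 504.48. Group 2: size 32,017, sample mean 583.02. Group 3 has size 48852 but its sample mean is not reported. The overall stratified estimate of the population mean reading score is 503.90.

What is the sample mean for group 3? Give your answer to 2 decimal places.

N = 101208 + 32017 + 48852 = 182077.
Overall total = μ·N = 503.90·182077 = 91748600.3.
Subtract the known strata: 101208·504.48 + 32017·583.02 = 69723963.18.
Remaining total for group 3: 91748600.3 − 69723963.18 = 22024637.12.
Divide by its size: 22024637.12 / 48852 = 450.8441... → 450.84.

450.84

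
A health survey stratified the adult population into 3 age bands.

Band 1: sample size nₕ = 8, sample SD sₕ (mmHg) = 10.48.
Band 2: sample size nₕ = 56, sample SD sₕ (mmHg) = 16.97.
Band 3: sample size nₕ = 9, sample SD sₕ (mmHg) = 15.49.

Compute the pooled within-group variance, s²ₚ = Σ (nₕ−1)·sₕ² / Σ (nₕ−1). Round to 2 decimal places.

264.68

Degrees of freedom: 7 + 55 + 8 = 70.
Σ(nₕ−1)sₕ² = 7·109.8304 + 55·287.9809 + 8·239.9401 = 18527.2831.
s²ₚ = 18527.2831 / 70 = 264.6755... → 264.68.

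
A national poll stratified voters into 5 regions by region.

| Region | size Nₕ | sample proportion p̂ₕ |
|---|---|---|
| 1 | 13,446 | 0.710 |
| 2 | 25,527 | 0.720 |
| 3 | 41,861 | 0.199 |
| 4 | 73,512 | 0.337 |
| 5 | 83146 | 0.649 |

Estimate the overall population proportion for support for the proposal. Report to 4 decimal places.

Wₕ = Nₕ/N with N = 237492: 0.0566, 0.1075, 0.1763, 0.3095, 0.3501.
p̂_st = 0.0566·0.710 + 0.1075·0.720 + 0.1763·0.199 + 0.3095·0.337 + 0.3501·0.649 ≈ 0.484192... → 0.4842.

0.4842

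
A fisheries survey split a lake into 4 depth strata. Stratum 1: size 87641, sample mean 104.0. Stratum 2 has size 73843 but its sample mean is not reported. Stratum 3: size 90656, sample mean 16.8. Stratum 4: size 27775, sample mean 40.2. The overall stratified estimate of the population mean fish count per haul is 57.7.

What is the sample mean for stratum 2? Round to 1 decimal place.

59.5

N = 87641 + 73843 + 90656 + 27775 = 279915.
Overall total = μ·N = 57.7·279915 = 16151095.5.
Subtract the known strata: 87641·104.0 + 90656·16.8 + 27775·40.2 = 11754239.8.
Remaining total for stratum 2: 16151095.5 − 11754239.8 = 4396855.7.
Divide by its size: 4396855.7 / 73843 = 59.543... → 59.5.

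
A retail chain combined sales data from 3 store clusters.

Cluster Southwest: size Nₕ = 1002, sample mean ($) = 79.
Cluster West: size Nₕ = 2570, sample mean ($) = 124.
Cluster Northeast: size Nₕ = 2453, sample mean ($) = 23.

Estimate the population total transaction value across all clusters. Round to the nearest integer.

Population total = Σ Nₕ·x̄ₕ (each stratum's size times its mean).
1002·79 + 2570·124 + 2453·23 = 79158 + 318680 + 56419 = 454257.

454257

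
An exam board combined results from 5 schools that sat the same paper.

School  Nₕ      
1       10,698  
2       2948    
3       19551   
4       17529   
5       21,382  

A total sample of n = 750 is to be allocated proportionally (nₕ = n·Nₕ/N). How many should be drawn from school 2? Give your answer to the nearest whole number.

31

N = 10698 + 2948 + 19551 + 17529 + 21382 = 72108.
n_2 = 750·2948/72108 = 30.662... → 31.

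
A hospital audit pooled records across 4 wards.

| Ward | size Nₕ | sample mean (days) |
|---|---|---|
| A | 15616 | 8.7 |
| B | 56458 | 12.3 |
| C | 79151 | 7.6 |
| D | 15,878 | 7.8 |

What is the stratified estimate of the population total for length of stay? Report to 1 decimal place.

Estimate total by summing Nₕ·x̄ₕ over strata.
15616·8.7 + 56458·12.3 + 79151·7.6 + 15878·7.8 = 135859.2 + 694433.4 + 601547.6 + 123848.4 = 1555688.6.

1555688.6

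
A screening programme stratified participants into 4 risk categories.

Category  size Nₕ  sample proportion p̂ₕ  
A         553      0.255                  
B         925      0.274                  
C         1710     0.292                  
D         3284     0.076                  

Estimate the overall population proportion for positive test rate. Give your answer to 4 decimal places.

N = 553 + 925 + 1710 + 3284 = 6472.
Overall proportion = Σ (Nₕ/N)·p̂ₕ.
Σ Nₕp̂ₕ = 141.015 + 253.45 + 499.32 + 249.584 = 1143.369.
1143.369 / 6472 = 0.176664... → 0.1767.

0.1767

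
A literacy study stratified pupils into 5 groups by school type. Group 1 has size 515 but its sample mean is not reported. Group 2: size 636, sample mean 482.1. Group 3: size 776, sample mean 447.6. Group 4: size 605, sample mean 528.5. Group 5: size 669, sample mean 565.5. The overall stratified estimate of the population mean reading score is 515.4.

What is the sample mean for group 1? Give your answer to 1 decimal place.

578.2

Σ Nₕx̄ₕ = N·μ, so 515·x̄_1 = 3201·515.4 − (636·482.1 + 776·447.6 + 605·528.5 + 669·565.5).
= 1649795.4 − 1352015.2 = 297780.2.
x̄_1 = 297780.2 / 515 = 578.214... → 578.2.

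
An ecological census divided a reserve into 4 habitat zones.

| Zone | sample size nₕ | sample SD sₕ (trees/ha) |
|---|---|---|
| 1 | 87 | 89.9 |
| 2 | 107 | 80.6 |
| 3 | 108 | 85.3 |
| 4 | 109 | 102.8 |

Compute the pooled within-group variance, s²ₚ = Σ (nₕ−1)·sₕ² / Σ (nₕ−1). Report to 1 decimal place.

8116.8

Degrees of freedom: 86 + 106 + 107 + 108 = 407.
Σ(nₕ−1)sₕ² = 86·8082.01 + 106·6496.36 + 107·7276.09 + 108·10567.84 = 3303535.37.
s²ₚ = 3303535.37 / 407 = 8116.795... → 8116.8.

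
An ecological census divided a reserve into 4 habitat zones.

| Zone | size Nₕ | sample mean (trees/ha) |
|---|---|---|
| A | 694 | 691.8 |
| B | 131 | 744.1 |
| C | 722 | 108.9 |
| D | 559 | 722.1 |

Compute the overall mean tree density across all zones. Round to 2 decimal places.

N = 2106; weights Wₕ = Nₕ/N = (0.3295, 0.0622, 0.3428, 0.2654).
x̄_st = Σ Wₕ·x̄ₕ = 0.3295·691.8 + 0.0622·744.1 + 0.3428·108.9 + 0.2654·722.1 ≈ 503.2602...
→ 503.26.

503.26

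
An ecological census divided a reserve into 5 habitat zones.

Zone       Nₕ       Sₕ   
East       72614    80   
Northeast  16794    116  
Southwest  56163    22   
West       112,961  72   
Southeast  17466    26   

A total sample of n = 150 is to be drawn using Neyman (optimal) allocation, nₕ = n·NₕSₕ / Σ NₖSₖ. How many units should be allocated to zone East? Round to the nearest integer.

East: NₕSₕ = 72614·80 = 5809120
Northeast: NₕSₕ = 16794·116 = 1948104
Southwest: NₕSₕ = 56163·22 = 1235586
West: NₕSₕ = 112961·72 = 8133192
Southeast: NₕSₕ = 17466·26 = 454116
Σ NₕSₕ = 17580118.
n_East = 150·5809120/17580118 = 49.566... → 50.

50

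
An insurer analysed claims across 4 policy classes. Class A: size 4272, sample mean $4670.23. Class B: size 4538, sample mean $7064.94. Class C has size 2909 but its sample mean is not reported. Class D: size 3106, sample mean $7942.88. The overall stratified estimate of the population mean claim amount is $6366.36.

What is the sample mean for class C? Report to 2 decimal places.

Σ Nₕx̄ₕ = N·μ, so 2909·x̄_C = 14825·6366.36 − (4272·4670.23 + 4538·7064.94 + 3106·7942.88).
= 94381287 − 76682505.56 = 17698781.44.
x̄_C = 17698781.44 / 2909 = 6084.1462... → 6084.15.

6084.15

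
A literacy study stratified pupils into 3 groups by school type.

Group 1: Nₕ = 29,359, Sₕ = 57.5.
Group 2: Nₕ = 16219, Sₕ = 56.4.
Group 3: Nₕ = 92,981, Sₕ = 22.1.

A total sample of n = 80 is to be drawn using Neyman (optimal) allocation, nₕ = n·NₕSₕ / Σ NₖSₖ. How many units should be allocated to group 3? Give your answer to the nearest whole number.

35

1: NₕSₕ = 29359·57.5 = 1688142.5
2: NₕSₕ = 16219·56.4 = 914751.6
3: NₕSₕ = 92981·22.1 = 2054880.1
Σ NₕSₕ = 4657774.2.
n_3 = 80·2054880.1/4657774.2 = 35.294... → 35.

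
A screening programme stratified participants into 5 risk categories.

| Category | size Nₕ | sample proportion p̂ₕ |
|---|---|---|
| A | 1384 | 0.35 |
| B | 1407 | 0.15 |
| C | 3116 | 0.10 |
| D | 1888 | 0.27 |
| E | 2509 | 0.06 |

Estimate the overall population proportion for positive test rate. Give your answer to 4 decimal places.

N = 1384 + 1407 + 3116 + 1888 + 2509 = 10304.
Overall proportion = Σ (Nₕ/N)·p̂ₕ.
Σ Nₕp̂ₕ = 484.4 + 211.05 + 311.6 + 509.76 + 150.54 = 1667.35.
1667.35 / 10304 = 0.161816... → 0.1618.

0.1618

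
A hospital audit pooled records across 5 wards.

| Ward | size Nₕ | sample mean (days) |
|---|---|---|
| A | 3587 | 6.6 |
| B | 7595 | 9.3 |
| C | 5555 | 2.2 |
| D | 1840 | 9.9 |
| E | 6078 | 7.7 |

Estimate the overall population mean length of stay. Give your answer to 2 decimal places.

6.96

x̄_st = (Σ Nₕx̄ₕ) / (Σ Nₕ) = (3587·6.6 + 7595·9.3 + 5555·2.2 + 1840·9.9 + 6078·7.7) / 24655
= 171545.3 / 24655 = 6.9578... → 6.96.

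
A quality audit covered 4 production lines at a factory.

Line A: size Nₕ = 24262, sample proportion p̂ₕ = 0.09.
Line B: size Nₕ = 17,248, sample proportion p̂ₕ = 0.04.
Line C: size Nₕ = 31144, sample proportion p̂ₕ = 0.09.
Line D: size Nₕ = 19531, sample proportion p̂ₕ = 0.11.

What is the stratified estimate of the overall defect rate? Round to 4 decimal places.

0.0849

Wₕ = Nₕ/N with N = 92185: 0.2632, 0.1871, 0.3378, 0.2119.
p̂_st = 0.2632·0.09 + 0.1871·0.04 + 0.3378·0.09 + 0.2119·0.11 ≈ 0.084882... → 0.0849.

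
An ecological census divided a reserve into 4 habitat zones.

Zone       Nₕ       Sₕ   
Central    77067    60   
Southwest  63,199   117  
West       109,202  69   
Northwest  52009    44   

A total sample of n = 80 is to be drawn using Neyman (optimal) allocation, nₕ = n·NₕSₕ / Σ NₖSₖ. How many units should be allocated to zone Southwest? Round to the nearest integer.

27

Σ NₕSₕ = 77067·60 + 63199·117 + 109202·69 + 52009·44 = 21841637.
Share for Southwest: 7394283/21841637 = 0.33854.
n_Southwest = 80 × 0.33854 = 27.083... → 27.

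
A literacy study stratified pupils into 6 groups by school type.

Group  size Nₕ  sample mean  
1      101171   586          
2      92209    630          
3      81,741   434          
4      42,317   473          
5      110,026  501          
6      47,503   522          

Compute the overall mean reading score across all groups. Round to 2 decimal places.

532.22

N = 101171 + 92209 + 81741 + 42317 + 110026 + 47503 = 474967.
Weight each subgroup mean by Nₕ/N and sum.
Σ Nₕx̄ₕ = 101171·586 + 92209·630 + 81741·434 + 42317·473 + 110026·501 + 47503·522 = 59286206 + 58091670 + 35475594 + 20015941 + 55123026 + 24796566 = 252789003.
Divide by N: 252789003 / 474967 = 532.2244... → 532.22.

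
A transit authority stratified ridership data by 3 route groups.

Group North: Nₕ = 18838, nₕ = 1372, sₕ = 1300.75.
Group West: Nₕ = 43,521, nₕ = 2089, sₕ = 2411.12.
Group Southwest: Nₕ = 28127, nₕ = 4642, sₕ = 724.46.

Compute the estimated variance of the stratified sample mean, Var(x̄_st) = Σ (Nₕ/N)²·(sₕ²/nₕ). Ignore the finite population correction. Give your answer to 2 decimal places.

708.15

N = 90486; Wₕ = Nₕ/N.
group North: (18838/90486)²·1300.75²/1372 = 53.44910
group West: (43521/90486)²·2411.12²/2089 = 643.77508
group Southwest: (28127/90486)²·724.46²/4642 = 10.92466
Sum = 708.14883 → 708.15.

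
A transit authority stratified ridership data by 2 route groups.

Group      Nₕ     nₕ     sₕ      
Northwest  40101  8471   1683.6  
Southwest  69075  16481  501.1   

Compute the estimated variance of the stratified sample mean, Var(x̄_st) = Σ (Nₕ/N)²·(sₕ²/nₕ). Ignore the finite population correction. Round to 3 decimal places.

N = 109176; Wₕ = Nₕ/N.
group Northwest: (40101/109176)²·1683.6²/8471 = 45.143913
group Southwest: (69075/109176)²·501.1²/16481 = 6.098916
Sum = 51.242829 → 51.243.

51.243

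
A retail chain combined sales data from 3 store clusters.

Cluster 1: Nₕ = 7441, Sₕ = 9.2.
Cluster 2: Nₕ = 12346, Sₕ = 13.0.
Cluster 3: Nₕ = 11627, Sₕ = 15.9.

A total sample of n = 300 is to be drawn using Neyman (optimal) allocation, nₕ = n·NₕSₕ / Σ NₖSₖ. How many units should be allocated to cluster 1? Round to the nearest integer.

50

Σ NₕSₕ = 7441·9.2 + 12346·13.0 + 11627·15.9 = 413824.5.
Share for 1: 68457.2/413824.5 = 0.16543.
n_1 = 300 × 0.16543 = 49.628... → 50.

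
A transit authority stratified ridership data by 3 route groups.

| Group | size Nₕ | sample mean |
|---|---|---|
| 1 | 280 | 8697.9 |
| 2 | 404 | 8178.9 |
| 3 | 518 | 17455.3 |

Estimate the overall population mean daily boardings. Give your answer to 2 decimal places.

12297.45

N = 280 + 404 + 518 = 1202.
The stratified mean weights each stratum mean by its population share Nₕ/N.
Σ Nₕx̄ₕ = 280·8697.9 + 404·8178.9 + 518·17455.3 = 2435412 + 3304275.6 + 9041845.4 = 14781533.
Divide by N: 14781533 / 1202 = 12297.4484... → 12297.45.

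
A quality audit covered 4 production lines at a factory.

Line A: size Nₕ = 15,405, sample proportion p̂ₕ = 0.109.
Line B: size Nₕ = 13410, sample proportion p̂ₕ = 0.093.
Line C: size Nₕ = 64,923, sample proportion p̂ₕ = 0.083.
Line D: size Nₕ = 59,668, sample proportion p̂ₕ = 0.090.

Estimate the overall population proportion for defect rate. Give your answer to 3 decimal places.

Wₕ = Nₕ/N with N = 153406: 0.1004, 0.0874, 0.4232, 0.3890.
p̂_st = 0.1004·0.109 + 0.0874·0.093 + 0.4232·0.083 + 0.3890·0.090 ≈ 0.08921... → 0.089.

0.089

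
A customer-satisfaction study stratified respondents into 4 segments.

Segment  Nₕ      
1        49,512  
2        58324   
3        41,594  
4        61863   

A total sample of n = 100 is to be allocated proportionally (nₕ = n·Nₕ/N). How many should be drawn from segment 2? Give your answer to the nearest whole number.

28

Share of segment 2 = 58324/211293 = 0.27603.
Allocate 100 × 0.27603 = 27.603... → 28.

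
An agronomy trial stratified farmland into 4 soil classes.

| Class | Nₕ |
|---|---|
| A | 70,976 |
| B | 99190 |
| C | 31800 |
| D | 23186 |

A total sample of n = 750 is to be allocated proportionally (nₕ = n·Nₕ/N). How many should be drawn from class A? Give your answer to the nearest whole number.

N = 70976 + 99190 + 31800 + 23186 = 225152.
n_A = 750·70976/225152 = 236.427... → 236.

236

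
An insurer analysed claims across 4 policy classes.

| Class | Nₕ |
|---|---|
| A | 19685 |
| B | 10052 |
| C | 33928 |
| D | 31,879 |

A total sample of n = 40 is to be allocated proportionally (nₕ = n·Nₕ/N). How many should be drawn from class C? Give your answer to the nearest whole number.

Share of class C = 33928/95544 = 0.35510.
Allocate 40 × 0.35510 = 14.204... → 14.

14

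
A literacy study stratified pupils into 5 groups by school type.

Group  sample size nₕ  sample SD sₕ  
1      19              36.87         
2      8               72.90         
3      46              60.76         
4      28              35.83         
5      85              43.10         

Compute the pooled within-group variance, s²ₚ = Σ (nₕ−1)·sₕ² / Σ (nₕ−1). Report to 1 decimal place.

2312.2

Degrees of freedom: 18 + 7 + 45 + 27 + 84 = 181.
Σ(nₕ−1)sₕ² = 18·1359.3969 + 7·5314.41 + 45·3691.7776 + 27·1283.7889 + 84·1857.61 = 418501.5465.
s²ₚ = 418501.5465 / 181 = 2312.163... → 2312.2.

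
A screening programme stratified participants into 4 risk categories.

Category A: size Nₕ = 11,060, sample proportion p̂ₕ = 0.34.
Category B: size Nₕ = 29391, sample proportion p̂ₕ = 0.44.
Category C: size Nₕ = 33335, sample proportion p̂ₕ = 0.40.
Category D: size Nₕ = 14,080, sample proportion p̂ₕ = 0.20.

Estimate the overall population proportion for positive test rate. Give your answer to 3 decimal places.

Wₕ = Nₕ/N with N = 87866: 0.1259, 0.3345, 0.3794, 0.1602.
p̂_st = 0.1259·0.34 + 0.3345·0.44 + 0.3794·0.40 + 0.1602·0.20 ≈ 0.37378... → 0.374.

0.374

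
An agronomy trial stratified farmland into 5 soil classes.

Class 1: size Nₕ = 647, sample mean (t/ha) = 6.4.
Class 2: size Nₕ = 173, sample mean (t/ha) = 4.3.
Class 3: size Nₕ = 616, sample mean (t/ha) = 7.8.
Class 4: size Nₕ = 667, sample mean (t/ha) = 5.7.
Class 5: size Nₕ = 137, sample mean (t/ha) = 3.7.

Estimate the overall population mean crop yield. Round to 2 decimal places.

N = 647 + 173 + 616 + 667 + 137 = 2240.
Overall mean = Σ (Nₕ/N)·x̄ₕ — weight by population share, not a simple average.
Σ Nₕx̄ₕ = 647·6.4 + 173·4.3 + 616·7.8 + 667·5.7 + 137·3.7 = 4140.8 + 743.9 + 4804.8 + 3801.9 + 506.9 = 13998.3.
Divide by N: 13998.3 / 2240 = 6.2492... → 6.25.

6.25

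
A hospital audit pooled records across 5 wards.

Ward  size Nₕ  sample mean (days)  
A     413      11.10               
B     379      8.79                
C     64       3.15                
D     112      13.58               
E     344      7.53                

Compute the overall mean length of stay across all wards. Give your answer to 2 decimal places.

9.32

N = 413 + 379 + 64 + 112 + 344 = 1312.
Weight each subgroup mean by Nₕ/N and sum.
Σ Nₕx̄ₕ = 413·11.10 + 379·8.79 + 64·3.15 + 112·13.58 + 344·7.53 = 4584.3 + 3331.41 + 201.6 + 1520.96 + 2590.32 = 12228.59.
Divide by N: 12228.59 / 1312 = 9.3206... → 9.32.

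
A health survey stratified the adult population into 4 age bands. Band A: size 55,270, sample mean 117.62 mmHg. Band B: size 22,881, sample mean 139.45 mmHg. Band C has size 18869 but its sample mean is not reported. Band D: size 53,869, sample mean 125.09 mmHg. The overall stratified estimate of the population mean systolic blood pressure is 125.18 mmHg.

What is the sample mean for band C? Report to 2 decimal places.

130.28

Σ Nₕx̄ₕ = N·μ, so 18869·x̄_C = 150889·125.18 − (55270·117.62 + 22881·139.45 + 53869·125.09).
= 18888285.02 − 16430086.06 = 2458198.96.
x̄_C = 2458198.96 / 18869 = 130.2771... → 130.28.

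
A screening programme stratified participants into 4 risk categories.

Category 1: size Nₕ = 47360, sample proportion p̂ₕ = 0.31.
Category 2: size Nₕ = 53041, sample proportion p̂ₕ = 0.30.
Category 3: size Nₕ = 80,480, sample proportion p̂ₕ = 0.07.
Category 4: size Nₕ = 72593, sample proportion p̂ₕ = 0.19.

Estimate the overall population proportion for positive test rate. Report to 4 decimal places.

N = 47360 + 53041 + 80480 + 72593 = 253474.
Overall proportion = Σ (Nₕ/N)·p̂ₕ.
Σ Nₕp̂ₕ = 14681.6 + 15912.3 + 5633.6 + 13792.67 = 50020.17.
50020.17 / 253474 = 0.197338... → 0.1973.

0.1973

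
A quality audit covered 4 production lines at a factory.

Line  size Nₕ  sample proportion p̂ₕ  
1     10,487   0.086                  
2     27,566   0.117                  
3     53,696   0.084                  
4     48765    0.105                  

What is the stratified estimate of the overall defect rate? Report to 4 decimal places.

0.0979

Wₕ = Nₕ/N with N = 140514: 0.0746, 0.1962, 0.3821, 0.3470.
p̂_st = 0.0746·0.086 + 0.1962·0.117 + 0.3821·0.084 + 0.3470·0.105 ≈ 0.097911... → 0.0979.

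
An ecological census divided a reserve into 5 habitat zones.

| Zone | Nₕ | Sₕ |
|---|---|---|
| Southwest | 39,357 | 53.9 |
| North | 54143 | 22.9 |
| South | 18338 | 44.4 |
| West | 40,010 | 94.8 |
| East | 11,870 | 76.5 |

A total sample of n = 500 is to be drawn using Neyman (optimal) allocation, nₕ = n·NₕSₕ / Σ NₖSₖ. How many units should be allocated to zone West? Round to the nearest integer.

214

Southwest: NₕSₕ = 39357·53.9 = 2121342.3
North: NₕSₕ = 54143·22.9 = 1239874.7
South: NₕSₕ = 18338·44.4 = 814207.2
West: NₕSₕ = 40010·94.8 = 3792948
East: NₕSₕ = 11870·76.5 = 908055
Σ NₕSₕ = 8876427.2.
n_West = 500·3792948/8876427.2 = 213.653... → 214.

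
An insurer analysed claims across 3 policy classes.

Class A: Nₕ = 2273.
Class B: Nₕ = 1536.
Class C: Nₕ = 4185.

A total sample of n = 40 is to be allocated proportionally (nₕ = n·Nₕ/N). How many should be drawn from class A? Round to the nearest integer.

Share of class A = 2273/7994 = 0.28434.
Allocate 40 × 0.28434 = 11.374... → 11.

11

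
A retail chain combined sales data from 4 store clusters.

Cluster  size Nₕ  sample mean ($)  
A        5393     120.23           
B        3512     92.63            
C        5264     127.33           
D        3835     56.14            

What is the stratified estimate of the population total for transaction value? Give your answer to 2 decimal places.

A: 5393·120.23 = 648400.39
B: 3512·92.63 = 325316.56
C: 5264·127.33 = 670265.12
D: 3835·56.14 = 215296.9
τ̂ = Σ Nₕx̄ₕ = 1859278.97.

1859278.97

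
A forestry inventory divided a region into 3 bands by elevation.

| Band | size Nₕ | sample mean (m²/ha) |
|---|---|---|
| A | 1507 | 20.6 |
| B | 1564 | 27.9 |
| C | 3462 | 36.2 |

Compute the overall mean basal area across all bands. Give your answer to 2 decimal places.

N = 1507 + 1564 + 3462 = 6533.
The stratified mean weights each stratum mean by its population share Nₕ/N.
Σ Nₕx̄ₕ = 1507·20.6 + 1564·27.9 + 3462·36.2 = 31044.2 + 43635.6 + 125324.4 = 200004.2.
Divide by N: 200004.2 / 6533 = 30.6144... → 30.61.

30.61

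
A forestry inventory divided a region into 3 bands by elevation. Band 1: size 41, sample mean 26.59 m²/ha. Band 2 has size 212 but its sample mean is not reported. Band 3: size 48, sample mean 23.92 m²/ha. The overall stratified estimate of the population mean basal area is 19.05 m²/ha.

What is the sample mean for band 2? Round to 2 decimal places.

N = 41 + 212 + 48 = 301.
Overall total = μ·N = 19.05·301 = 5734.05.
Subtract the known strata: 41·26.59 + 48·23.92 = 2238.35.
Remaining total for band 2: 5734.05 − 2238.35 = 3495.7.
Divide by its size: 3495.7 / 212 = 16.4892... → 16.49.

16.49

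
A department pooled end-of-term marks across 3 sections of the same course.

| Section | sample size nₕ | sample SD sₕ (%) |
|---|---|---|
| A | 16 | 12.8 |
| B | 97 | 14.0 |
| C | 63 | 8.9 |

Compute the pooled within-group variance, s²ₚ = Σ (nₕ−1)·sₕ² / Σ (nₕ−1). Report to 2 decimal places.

Degrees of freedom: 15 + 96 + 62 = 173.
Σ(nₕ−1)sₕ² = 15·163.84 + 96·196 + 62·79.21 = 26184.62.
s²ₚ = 26184.62 / 173 = 151.3562... → 151.36.

151.36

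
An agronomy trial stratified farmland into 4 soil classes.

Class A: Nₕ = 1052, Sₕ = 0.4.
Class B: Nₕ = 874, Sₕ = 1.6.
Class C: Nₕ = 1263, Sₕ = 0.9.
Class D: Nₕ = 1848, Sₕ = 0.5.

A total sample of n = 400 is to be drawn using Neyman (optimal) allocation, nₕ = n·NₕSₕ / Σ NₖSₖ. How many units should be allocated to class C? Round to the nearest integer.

117

Σ NₕSₕ = 1052·0.4 + 874·1.6 + 1263·0.9 + 1848·0.5 = 3879.9.
Share for C: 1136.7/3879.9 = 0.29297.
n_C = 400 × 0.29297 = 117.189... → 117.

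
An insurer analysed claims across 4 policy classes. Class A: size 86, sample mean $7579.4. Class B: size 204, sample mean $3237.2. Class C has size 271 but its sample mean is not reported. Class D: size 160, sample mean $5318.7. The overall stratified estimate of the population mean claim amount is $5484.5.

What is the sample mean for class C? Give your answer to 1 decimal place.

N = 86 + 204 + 271 + 160 = 721.
Overall total = μ·N = 5484.5·721 = 3954324.5.
Subtract the known strata: 86·7579.4 + 204·3237.2 + 160·5318.7 = 2163209.2.
Remaining total for class C: 3954324.5 − 2163209.2 = 1791115.3.
Divide by its size: 1791115.3 / 271 = 6609.282... → 6609.3.

6609.3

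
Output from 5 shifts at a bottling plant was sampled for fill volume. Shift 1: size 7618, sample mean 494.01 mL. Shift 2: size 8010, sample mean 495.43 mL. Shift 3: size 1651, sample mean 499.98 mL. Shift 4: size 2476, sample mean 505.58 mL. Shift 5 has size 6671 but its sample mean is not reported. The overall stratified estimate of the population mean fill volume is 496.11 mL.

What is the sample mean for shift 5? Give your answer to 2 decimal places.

N = 7618 + 8010 + 1651 + 2476 + 6671 = 26426.
Overall total = μ·N = 496.11·26426 = 13110202.86.
Subtract the known strata: 7618·494.01 + 8010·495.43 + 1651·499.98 + 2476·505.58 = 9809045.54.
Remaining total for shift 5: 13110202.86 − 9809045.54 = 3301157.32.
Divide by its size: 3301157.32 / 6671 = 494.8519... → 494.85.

494.85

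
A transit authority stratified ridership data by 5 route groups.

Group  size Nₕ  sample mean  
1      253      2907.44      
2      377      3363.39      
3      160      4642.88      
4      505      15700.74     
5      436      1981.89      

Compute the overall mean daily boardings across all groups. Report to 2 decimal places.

x̄_st = (Σ Nₕx̄ₕ) / (Σ Nₕ) = (253·2907.44 + 377·3363.39 + 160·4642.88 + 505·15700.74 + 436·1981.89) / 1731
= 11539418.89 / 1731 = 6666.3310... → 6666.33.

6666.33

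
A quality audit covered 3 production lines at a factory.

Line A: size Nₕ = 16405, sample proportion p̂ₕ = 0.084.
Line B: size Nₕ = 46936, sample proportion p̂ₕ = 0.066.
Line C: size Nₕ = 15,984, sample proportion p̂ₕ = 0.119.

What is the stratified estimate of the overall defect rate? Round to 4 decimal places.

0.0804

Wₕ = Nₕ/N with N = 79325: 0.2068, 0.5917, 0.2015.
p̂_st = 0.2068·0.084 + 0.5917·0.066 + 0.2015·0.119 ≈ 0.080402... → 0.0804.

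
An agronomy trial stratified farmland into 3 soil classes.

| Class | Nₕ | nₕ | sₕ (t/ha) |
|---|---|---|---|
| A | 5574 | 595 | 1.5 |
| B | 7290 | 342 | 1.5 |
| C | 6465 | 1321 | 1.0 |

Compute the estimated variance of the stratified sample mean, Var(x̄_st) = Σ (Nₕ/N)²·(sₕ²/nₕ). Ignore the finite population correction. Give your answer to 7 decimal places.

0.0013350

N = 19329; Wₕ = Nₕ/N.
class A: (5574/19329)²·1.5²/595 = 0.0003144711
class B: (7290/19329)²·1.5²/342 = 0.0009358208
class C: (6465/19329)²·1.0²/1321 = 0.0000846868
Sum = 0.0013349786 → 0.0013350.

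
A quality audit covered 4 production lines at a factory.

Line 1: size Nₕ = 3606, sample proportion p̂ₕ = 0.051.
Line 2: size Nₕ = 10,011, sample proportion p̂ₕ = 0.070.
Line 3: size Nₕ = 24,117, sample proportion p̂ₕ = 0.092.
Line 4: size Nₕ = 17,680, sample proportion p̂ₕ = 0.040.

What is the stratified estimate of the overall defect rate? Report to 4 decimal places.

0.0688

Wₕ = Nₕ/N with N = 55414: 0.0651, 0.1807, 0.4352, 0.3191.
p̂_st = 0.0651·0.051 + 0.1807·0.070 + 0.4352·0.092 + 0.3191·0.040 ≈ 0.068767... → 0.0688.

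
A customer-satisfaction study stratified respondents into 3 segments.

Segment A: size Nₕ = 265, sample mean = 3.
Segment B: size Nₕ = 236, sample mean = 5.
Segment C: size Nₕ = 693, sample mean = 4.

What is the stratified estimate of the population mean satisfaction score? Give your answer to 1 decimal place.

4.0

N = 1194; weights Wₕ = Nₕ/N = (0.2219, 0.1977, 0.5804).
x̄_st = Σ Wₕ·x̄ₕ = 0.2219·3 + 0.1977·5 + 0.5804·4 ≈ 3.976...
→ 4.0.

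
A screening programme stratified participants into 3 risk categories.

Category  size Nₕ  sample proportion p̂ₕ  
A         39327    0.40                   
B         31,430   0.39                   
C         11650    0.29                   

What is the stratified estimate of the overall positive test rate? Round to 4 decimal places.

Wₕ = Nₕ/N with N = 82407: 0.4772, 0.3814, 0.1414.
p̂_st = 0.4772·0.40 + 0.3814·0.39 + 0.1414·0.29 ≈ 0.380635... → 0.3806.

0.3806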